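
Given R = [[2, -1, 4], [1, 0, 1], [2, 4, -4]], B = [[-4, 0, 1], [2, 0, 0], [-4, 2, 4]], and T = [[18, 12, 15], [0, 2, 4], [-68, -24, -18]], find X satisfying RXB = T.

X = [[3, 5, 0], [3, -5, -2], [-3, -3, 1]]

Isolating X: multiply by R⁻¹ from the left and B⁻¹ from the right, so X = R⁻¹TB⁻¹.
det R = 2; the adjugate gives R⁻¹ = [[-2, 6, -1/2], [3, -8, 1], [2, -5, 1/2]].
det B = 4, so B⁻¹ = [[0, 1/2, 0], [-2, -3, 1/2], [1, 2, 0]].
R⁻¹T = [[-2, 0, 3], [-14, -4, -5], [2, 2, 1]].
X = (R⁻¹T)B⁻¹ = [[3, 5, 0], [3, -5, -2], [-3, -3, 1]].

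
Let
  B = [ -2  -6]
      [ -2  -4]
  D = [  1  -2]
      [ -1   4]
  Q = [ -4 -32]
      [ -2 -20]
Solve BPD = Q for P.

Left-multiply by B⁻¹ and right-multiply by D⁻¹: P = B⁻¹QD⁻¹.
det B = -4, so B⁻¹ = [[1, -3/2], [-1/2, 1/2]].
D has determinant 2; D⁻¹ = [[2, 1], [1/2, 1/2]].
B⁻¹Q = [[-1, -2], [1, 6]].
P = (B⁻¹Q)D⁻¹ = [[-3, -2], [5, 4]].

P = [[-3, -2], [5, 4]]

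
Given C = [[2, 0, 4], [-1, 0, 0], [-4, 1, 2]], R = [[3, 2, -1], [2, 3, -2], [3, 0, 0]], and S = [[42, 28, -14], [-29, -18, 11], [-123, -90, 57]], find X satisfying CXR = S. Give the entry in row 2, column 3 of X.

4

Left-multiply by C⁻¹ and right-multiply by R⁻¹: X = C⁻¹SR⁻¹.
det C = -4, so C⁻¹ = [[0, -1, 0], [-1/2, -5, 1], [1/4, 1/2, 0]].
R has determinant -3; R⁻¹ = [[0, 0, 1/3], [2, -1, -4/3], [3, -2, -5/3]].
C⁻¹S = [[29, 18, -11], [1, -14, 9], [-4, -2, 2]].
X = (C⁻¹S)R⁻¹ = [[3, 4, 4], [-1, -4, 4], [2, -2, -2]].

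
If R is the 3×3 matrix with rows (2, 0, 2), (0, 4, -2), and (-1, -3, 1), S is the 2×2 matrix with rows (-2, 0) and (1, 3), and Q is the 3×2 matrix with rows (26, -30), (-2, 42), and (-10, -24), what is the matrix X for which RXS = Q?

X = [[-5, 0], [0, 1], [-4, -5]]

X = R⁻¹QS⁻¹ (apply R⁻¹ on the left and S⁻¹ on the right).
det R = 4, so R⁻¹ = [[-1/2, -3/2, -2], [1/2, 1, 1], [1, 3/2, 2]].
det S = -6, so S⁻¹ = [[-1/2, 0], [1/6, 1/3]].
R⁻¹Q = [[10, 0], [1, 3], [3, -15]].
X = (R⁻¹Q)S⁻¹ = [[-5, 0], [0, 1], [-4, -5]].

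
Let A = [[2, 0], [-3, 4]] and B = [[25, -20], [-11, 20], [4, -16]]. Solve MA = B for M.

M = [[5, -5], [2, 5], [-4, -4]]

A is on the right of M, so right-multiply by A⁻¹: M = BA⁻¹.
det A = 8, so A⁻¹ = [[1/2, 0], [3/8, 1/4]].
M = BA⁻¹ = [[25, -20], [-11, 20], [4, -16]] · [[1/2, 0], [3/8, 1/4]] = [[5, -5], [2, 5], [-4, -4]].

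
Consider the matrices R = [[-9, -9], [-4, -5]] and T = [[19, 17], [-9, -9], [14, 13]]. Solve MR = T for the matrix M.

M = [[-3, 2], [1, 0], [-2, 1]]

Since R sits to the right of M, M = TR⁻¹.
det R = 9, so R⁻¹ = [[-5/9, 1], [4/9, -1]].
M = TR⁻¹ = [[19, 17], [-9, -9], [14, 13]] · [[-5/9, 1], [4/9, -1]] = [[-3, 2], [1, 0], [-2, 1]].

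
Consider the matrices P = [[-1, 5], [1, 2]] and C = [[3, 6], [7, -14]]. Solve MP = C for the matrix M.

P is on the right of M, so right-multiply by P⁻¹: M = CP⁻¹.
det P = -7, so P⁻¹ = [[-2/7, 5/7], [1/7, 1/7]].
M = CP⁻¹ = [[3, 6], [7, -14]] · [[-2/7, 5/7], [1/7, 1/7]] = [[0, 3], [-4, 3]].

M = [[0, 3], [-4, 3]]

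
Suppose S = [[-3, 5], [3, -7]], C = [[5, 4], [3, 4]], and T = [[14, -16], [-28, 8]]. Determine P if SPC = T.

P = [[-1, 4], [2, -1]]

Isolating P: multiply by S⁻¹ from the left and C⁻¹ from the right, so P = S⁻¹TC⁻¹.
S has determinant 6; S⁻¹ = [[-7/6, -5/6], [-1/2, -1/2]].
det C = 8; the adjugate gives C⁻¹ = [[1/2, -1/2], [-3/8, 5/8]].
S⁻¹T = [[7, 12], [7, 4]].
P = (S⁻¹T)C⁻¹ = [[-1, 4], [2, -1]].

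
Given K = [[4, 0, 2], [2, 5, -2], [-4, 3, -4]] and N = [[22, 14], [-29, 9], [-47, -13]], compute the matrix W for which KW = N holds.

W = [[3, 3], [-5, 1], [5, 1]]

Since K multiplies W on the left, W = K⁻¹N.
det K = -4; the adjugate gives K⁻¹ = [[7/2, -3/2, 5/2], [-4, 2, -3], [-13/2, 3, -5]].
W = K⁻¹N = [[7/2, -3/2, 5/2], [-4, 2, -3], [-13/2, 3, -5]] · [[22, 14], [-29, 9], [-47, -13]] = [[3, 3], [-5, 1], [5, 1]].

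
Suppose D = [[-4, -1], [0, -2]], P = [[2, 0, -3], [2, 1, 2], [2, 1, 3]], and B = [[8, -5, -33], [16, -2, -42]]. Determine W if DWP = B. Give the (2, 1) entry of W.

Isolating W: multiply by D⁻¹ from the left and P⁻¹ from the right, so W = D⁻¹BP⁻¹.
det D = 8; the adjugate gives D⁻¹ = [[-1/4, 1/8], [0, -1/2]].
P has determinant 2; P⁻¹ = [[1/2, -3/2, 3/2], [-1, 6, -5], [0, -1, 1]].
D⁻¹B = [[0, 1, 3], [-8, 1, 21]].
W = (D⁻¹B)P⁻¹ = [[-1, 3, -2], [-5, -3, 4]].

-5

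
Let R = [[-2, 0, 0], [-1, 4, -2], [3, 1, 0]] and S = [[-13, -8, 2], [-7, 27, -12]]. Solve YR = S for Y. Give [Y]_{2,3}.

Right-multiplying both sides by R⁻¹ gives Y = SR⁻¹.
R has determinant -4; R⁻¹ = [[-1/2, 0, 0], [3/2, 0, 1], [13/4, -1/2, 2]].
Y = SR⁻¹ = [[-13, -8, 2], [-7, 27, -12]] · [[-1/2, 0, 0], [3/2, 0, 1], [13/4, -1/2, 2]] = [[1, -1, -4], [5, 6, 3]].

3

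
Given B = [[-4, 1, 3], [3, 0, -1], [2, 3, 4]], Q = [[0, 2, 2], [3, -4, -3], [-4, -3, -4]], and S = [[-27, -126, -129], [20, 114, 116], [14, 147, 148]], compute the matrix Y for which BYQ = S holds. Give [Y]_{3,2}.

-3

Isolating Y: multiply by B⁻¹ from the left and Q⁻¹ from the right, so Y = B⁻¹SQ⁻¹.
det B = 1, so B⁻¹ = [[3, 5, -1], [-14, -22, 5], [9, 14, -3]].
det Q = -2; the adjugate gives Q⁻¹ = [[-7/2, -1, -1], [-12, -4, -3], [25/2, 4, 3]].
B⁻¹S = [[5, 45, 45], [8, -9, -6], [-5, 21, 19]].
Y = (B⁻¹S)Q⁻¹ = [[5, -5, -5], [5, 4, 1], [3, -3, -1]].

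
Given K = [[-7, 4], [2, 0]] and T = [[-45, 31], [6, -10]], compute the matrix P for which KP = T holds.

P = [[3, -5], [-6, -1]]

Since K multiplies P on the left, P = K⁻¹T.
det K = -8; the adjugate gives K⁻¹ = [[0, 1/2], [1/4, 7/8]].
P = K⁻¹T = [[0, 1/2], [1/4, 7/8]] · [[-45, 31], [6, -10]] = [[3, -5], [-6, -1]].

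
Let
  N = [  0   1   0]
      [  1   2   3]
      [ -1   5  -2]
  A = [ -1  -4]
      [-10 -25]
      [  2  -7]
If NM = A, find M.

M = [[-5, -5], [-1, -4], [-1, -4]]

Since N multiplies M on the left, M = N⁻¹A.
det N = -1; the adjugate gives N⁻¹ = [[19, -2, -3], [1, 0, 0], [-7, 1, 1]].
M = N⁻¹A = [[19, -2, -3], [1, 0, 0], [-7, 1, 1]] · [[-1, -4], [-10, -25], [2, -7]] = [[-5, -5], [-1, -4], [-1, -4]].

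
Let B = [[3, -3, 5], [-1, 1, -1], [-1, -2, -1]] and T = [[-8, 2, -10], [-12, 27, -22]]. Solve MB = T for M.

Right-multiplying both sides by B⁻¹ gives M = TB⁻¹.
B has determinant 6; B⁻¹ = [[-1/2, -13/6, -1/3], [0, 1/3, -1/3], [1/2, 3/2, 0]].
M = TB⁻¹ = [[-8, 2, -10], [-12, 27, -22]] · [[-1/2, -13/6, -1/3], [0, 1/3, -1/3], [1/2, 3/2, 0]] = [[-1, 3, 2], [-5, 2, -5]].

M = [[-1, 3, 2], [-5, 2, -5]]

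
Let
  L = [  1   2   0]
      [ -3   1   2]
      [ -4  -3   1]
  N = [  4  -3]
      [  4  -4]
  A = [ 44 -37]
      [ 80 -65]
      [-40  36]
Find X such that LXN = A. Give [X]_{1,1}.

Left-multiply by L⁻¹ and right-multiply by N⁻¹: X = L⁻¹AN⁻¹.
det L = -3; the adjugate gives L⁻¹ = [[-7/3, 2/3, -4/3], [5/3, -1/3, 2/3], [-13/3, 5/3, -7/3]].
det N = -4; the adjugate gives N⁻¹ = [[1, -3/4], [1, -1]].
L⁻¹A = [[4, -5], [20, -16], [36, -32]].
X = (L⁻¹A)N⁻¹ = [[-1, 2], [4, 1], [4, 5]].

-1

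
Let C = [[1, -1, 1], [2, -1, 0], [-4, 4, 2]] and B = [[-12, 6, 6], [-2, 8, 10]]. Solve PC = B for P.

C is on the right of P, so right-multiply by C⁻¹: P = BC⁻¹.
C has determinant 6; C⁻¹ = [[-1/3, 1, 1/6], [-2/3, 1, 1/3], [2/3, 0, 1/6]].
P = BC⁻¹ = [[-12, 6, 6], [-2, 8, 10]] · [[-1/3, 1, 1/6], [-2/3, 1, 1/3], [2/3, 0, 1/6]] = [[4, -6, 1], [2, 6, 4]].

P = [[4, -6, 1], [2, 6, 4]]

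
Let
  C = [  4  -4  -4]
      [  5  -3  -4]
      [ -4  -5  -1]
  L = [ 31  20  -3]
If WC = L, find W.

W = [[-1, 3, -5]]

Since C sits to the right of W, W = LC⁻¹.
det C = -4, so C⁻¹ = [[17/4, -4, -1], [-21/4, 5, 1], [37/4, -9, -2]].
W = LC⁻¹ = [[31, 20, -3]] · [[17/4, -4, -1], [-21/4, 5, 1], [37/4, -9, -2]] = [[-1, 3, -5]].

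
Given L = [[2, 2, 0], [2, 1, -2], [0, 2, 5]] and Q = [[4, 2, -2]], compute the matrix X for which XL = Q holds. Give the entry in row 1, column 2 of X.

6

Right-multiplying both sides by L⁻¹ gives X = QL⁻¹.
L has determinant -2; L⁻¹ = [[-9/2, 5, 2], [5, -5, -2], [-2, 2, 1]].
X = QL⁻¹ = [[4, 2, -2]] · [[-9/2, 5, 2], [5, -5, -2], [-2, 2, 1]] = [[-4, 6, 2]].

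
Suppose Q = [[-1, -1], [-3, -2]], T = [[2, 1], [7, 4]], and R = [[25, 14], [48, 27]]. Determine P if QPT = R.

P = [[1, 0], [-3, -3]]

Left-multiply by Q⁻¹ and right-multiply by T⁻¹: P = Q⁻¹RT⁻¹.
det Q = -1, so Q⁻¹ = [[2, -1], [-3, 1]].
det T = 1, so T⁻¹ = [[4, -1], [-7, 2]].
Q⁻¹R = [[2, 1], [-27, -15]].
P = (Q⁻¹R)T⁻¹ = [[1, 0], [-3, -3]].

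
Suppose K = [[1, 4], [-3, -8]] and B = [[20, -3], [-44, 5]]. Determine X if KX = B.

Left-multiplying both sides by K⁻¹ gives X = K⁻¹B.
det K = 4; the adjugate gives K⁻¹ = [[-2, -1], [3/4, 1/4]].
X = K⁻¹B = [[-2, -1], [3/4, 1/4]] · [[20, -3], [-44, 5]] = [[4, 1], [4, -1]].

X = [[4, 1], [4, -1]]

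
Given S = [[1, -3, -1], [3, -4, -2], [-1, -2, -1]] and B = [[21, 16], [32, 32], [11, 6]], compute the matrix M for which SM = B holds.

Since S multiplies M on the left, M = S⁻¹B.
det S = -5; the adjugate gives S⁻¹ = [[0, 1/5, -2/5], [-1, 2/5, 1/5], [2, -1, -1]].
M = S⁻¹B = [[0, 1/5, -2/5], [-1, 2/5, 1/5], [2, -1, -1]] · [[21, 16], [32, 32], [11, 6]] = [[2, 4], [-6, -2], [-1, -6]].

M = [[2, 4], [-6, -2], [-1, -6]]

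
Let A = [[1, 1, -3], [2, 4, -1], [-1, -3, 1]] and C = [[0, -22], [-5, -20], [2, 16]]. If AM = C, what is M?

A is on the left of M, so left-multiply by A⁻¹: M = A⁻¹C.
det A = 6, so A⁻¹ = [[1/6, 4/3, 11/6], [-1/6, -1/3, -5/6], [-1/3, 1/3, 1/3]].
M = A⁻¹C = [[1/6, 4/3, 11/6], [-1/6, -1/3, -5/6], [-1/3, 1/3, 1/3]] · [[0, -22], [-5, -20], [2, 16]] = [[-3, -1], [0, -3], [-1, 6]].

M = [[-3, -1], [0, -3], [-1, 6]]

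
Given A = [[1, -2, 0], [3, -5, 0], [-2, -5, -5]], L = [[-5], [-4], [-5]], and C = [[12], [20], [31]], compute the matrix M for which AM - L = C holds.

AM = C + L = [[7], [16], [26]].
Since A multiplies M on the left, M = A⁻¹(C + L).
A has determinant -5; A⁻¹ = [[-5, 2, 0], [-3, 1, 0], [5, -9/5, -1/5]].
M = A⁻¹(C + L) = [[-3], [-5], [1]].

M = [[-3], [-5], [1]]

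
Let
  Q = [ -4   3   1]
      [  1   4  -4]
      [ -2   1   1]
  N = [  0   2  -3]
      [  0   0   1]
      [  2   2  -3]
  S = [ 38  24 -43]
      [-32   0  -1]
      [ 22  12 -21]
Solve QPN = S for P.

Isolating P: multiply by Q⁻¹ from the left and N⁻¹ from the right, so P = Q⁻¹SN⁻¹.
det Q = -2, so Q⁻¹ = [[-4, 1, 8], [-7/2, 1, 15/2], [-9/2, 1, 19/2]].
det N = 4, so N⁻¹ = [[-1/2, 0, 1/2], [1/2, 3/2, 0], [0, 1, 0]].
Q⁻¹S = [[-8, 0, 3], [0, 6, -8], [6, 6, -7]].
P = (Q⁻¹S)N⁻¹ = [[4, 3, -4], [3, 1, 0], [0, 2, 3]].

P = [[4, 3, -4], [3, 1, 0], [0, 2, 3]]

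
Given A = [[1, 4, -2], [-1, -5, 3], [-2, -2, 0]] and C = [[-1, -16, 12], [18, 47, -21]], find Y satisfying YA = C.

A is on the right of Y, so right-multiply by A⁻¹: Y = CA⁻¹.
det A = -2, so A⁻¹ = [[-3, -2, -1], [3, 2, 1/2], [4, 3, 1/2]].
Y = CA⁻¹ = [[-1, -16, 12], [18, 47, -21]] · [[-3, -2, -1], [3, 2, 1/2], [4, 3, 1/2]] = [[3, 6, -1], [3, -5, -5]].

Y = [[3, 6, -1], [3, -5, -5]]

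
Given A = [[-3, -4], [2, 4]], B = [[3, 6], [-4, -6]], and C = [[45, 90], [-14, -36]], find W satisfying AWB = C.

W = [[-5, 4], [0, -3]]

W = A⁻¹CB⁻¹ (apply A⁻¹ on the left and B⁻¹ on the right).
A has determinant -4; A⁻¹ = [[-1, -1], [1/2, 3/4]].
det B = 6; the adjugate gives B⁻¹ = [[-1, -1], [2/3, 1/2]].
A⁻¹C = [[-31, -54], [12, 18]].
W = (A⁻¹C)B⁻¹ = [[-5, 4], [0, -3]].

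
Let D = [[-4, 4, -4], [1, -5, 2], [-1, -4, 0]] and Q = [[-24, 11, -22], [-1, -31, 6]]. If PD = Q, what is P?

Since D sits to the right of P, P = QD⁻¹.
D has determinant -4; D⁻¹ = [[-2, -4, 3], [1/2, 1, -1], [9/4, 5, -4]].
P = QD⁻¹ = [[-24, 11, -22], [-1, -31, 6]] · [[-2, -4, 3], [1/2, 1, -1], [9/4, 5, -4]] = [[4, -3, 5], [0, 3, 4]].

P = [[4, -3, 5], [0, 3, 4]]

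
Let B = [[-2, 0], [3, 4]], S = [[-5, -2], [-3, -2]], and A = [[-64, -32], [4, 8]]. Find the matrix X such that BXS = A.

X = [[-4, -4], [4, 1]]

X = B⁻¹AS⁻¹ (apply B⁻¹ on the left and S⁻¹ on the right).
det B = -8; the adjugate gives B⁻¹ = [[-1/2, 0], [3/8, 1/4]].
det S = 4; the adjugate gives S⁻¹ = [[-1/2, 1/2], [3/4, -5/4]].
B⁻¹A = [[32, 16], [-23, -10]].
X = (B⁻¹A)S⁻¹ = [[-4, -4], [4, 1]].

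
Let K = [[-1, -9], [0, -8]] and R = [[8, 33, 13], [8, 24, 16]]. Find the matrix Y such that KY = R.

K is on the left of Y, so left-multiply by K⁻¹: Y = K⁻¹R.
K has determinant 8; K⁻¹ = [[-1, 9/8], [0, -1/8]].
Y = K⁻¹R = [[-1, 9/8], [0, -1/8]] · [[8, 33, 13], [8, 24, 16]] = [[1, -6, 5], [-1, -3, -2]].

Y = [[1, -6, 5], [-1, -3, -2]]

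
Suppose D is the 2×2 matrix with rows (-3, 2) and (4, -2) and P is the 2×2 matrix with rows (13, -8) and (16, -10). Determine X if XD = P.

X = [[-3, 1], [-4, 1]]

Right-multiplying both sides by D⁻¹ gives X = PD⁻¹.
det D = -2, so D⁻¹ = [[1, 1], [2, 3/2]].
X = PD⁻¹ = [[13, -8], [16, -10]] · [[1, 1], [2, 3/2]] = [[-3, 1], [-4, 1]].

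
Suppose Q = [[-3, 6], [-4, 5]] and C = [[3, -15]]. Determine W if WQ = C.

W = [[-5, 3]]

Q is on the right of W, so right-multiply by Q⁻¹: W = CQ⁻¹.
det Q = 9; the adjugate gives Q⁻¹ = [[5/9, -2/3], [4/9, -1/3]].
W = CQ⁻¹ = [[3, -15]] · [[5/9, -2/3], [4/9, -1/3]] = [[-5, 3]].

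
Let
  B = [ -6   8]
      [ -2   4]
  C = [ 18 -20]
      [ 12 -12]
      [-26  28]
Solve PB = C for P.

Right-multiplying both sides by B⁻¹ gives P = CB⁻¹.
det B = -8, so B⁻¹ = [[-1/2, 1], [-1/4, 3/4]].
P = CB⁻¹ = [[18, -20], [12, -12], [-26, 28]] · [[-1/2, 1], [-1/4, 3/4]] = [[-4, 3], [-3, 3], [6, -5]].

P = [[-4, 3], [-3, 3], [6, -5]]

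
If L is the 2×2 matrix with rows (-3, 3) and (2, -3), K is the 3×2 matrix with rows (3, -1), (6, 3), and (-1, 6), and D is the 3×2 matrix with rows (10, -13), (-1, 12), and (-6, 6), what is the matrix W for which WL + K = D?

W = [[1, 5], [1, -2], [5, 5]]

WL = D − K = [[7, -12], [-7, 9], [-5, 0]].
Right-multiplying both sides by L⁻¹ gives W = (D − K)L⁻¹.
L has determinant 3; L⁻¹ = [[-1, -1], [-2/3, -1]].
W = (D − K)L⁻¹ = [[1, 5], [1, -2], [5, 5]].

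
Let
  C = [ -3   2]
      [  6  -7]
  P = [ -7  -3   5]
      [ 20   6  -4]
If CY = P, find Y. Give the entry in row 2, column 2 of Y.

C is on the left of Y, so left-multiply by C⁻¹: Y = C⁻¹P.
C has determinant 9; C⁻¹ = [[-7/9, -2/9], [-2/3, -1/3]].
Y = C⁻¹P = [[-7/9, -2/9], [-2/3, -1/3]] · [[-7, -3, 5], [20, 6, -4]] = [[1, 1, -3], [-2, 0, -2]].

0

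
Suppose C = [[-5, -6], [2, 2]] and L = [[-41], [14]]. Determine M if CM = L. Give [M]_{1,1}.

Left-multiplying both sides by C⁻¹ gives M = C⁻¹L.
det C = 2, so C⁻¹ = [[1, 3], [-1, -5/2]].
M = C⁻¹L = [[1, 3], [-1, -5/2]] · [[-41], [14]] = [[1], [6]].

1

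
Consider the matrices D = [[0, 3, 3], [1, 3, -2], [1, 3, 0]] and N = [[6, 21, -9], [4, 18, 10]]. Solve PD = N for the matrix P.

Right-multiplying both sides by D⁻¹ gives P = ND⁻¹.
det D = -6, so D⁻¹ = [[-1, -3/2, 5/2], [1/3, 1/2, -1/2], [0, -1/2, 1/2]].
P = ND⁻¹ = [[6, 21, -9], [4, 18, 10]] · [[-1, -3/2, 5/2], [1/3, 1/2, -1/2], [0, -1/2, 1/2]] = [[1, 6, 0], [2, -2, 6]].

P = [[1, 6, 0], [2, -2, 6]]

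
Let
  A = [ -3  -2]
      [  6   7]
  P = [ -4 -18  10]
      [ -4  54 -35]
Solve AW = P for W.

W = [[4, 2, 0], [-4, 6, -5]]

Since A multiplies W on the left, W = A⁻¹P.
det A = -9, so A⁻¹ = [[-7/9, -2/9], [2/3, 1/3]].
W = A⁻¹P = [[-7/9, -2/9], [2/3, 1/3]] · [[-4, -18, 10], [-4, 54, -35]] = [[4, 2, 0], [-4, 6, -5]].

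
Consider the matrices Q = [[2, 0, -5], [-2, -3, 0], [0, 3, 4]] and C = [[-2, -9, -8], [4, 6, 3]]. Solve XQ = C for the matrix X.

Since Q sits to the right of X, X = CQ⁻¹.
det Q = 6; the adjugate gives Q⁻¹ = [[-2, -5/2, -5/2], [4/3, 4/3, 5/3], [-1, -1, -1]].
X = CQ⁻¹ = [[-2, -9, -8], [4, 6, 3]] · [[-2, -5/2, -5/2], [4/3, 4/3, 5/3], [-1, -1, -1]] = [[0, 1, -2], [-3, -5, -3]].

X = [[0, 1, -2], [-3, -5, -3]]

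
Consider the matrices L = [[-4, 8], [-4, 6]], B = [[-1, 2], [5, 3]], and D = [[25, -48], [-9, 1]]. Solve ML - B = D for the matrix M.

M = [[-5, -1], [-1, 2]]

ML = D + B = [[24, -46], [-4, 4]].
Since L sits to the right of M, M = (D + B)L⁻¹.
L has determinant 8; L⁻¹ = [[3/4, -1], [1/2, -1/2]].
M = (D + B)L⁻¹ = [[-5, -1], [-1, 2]].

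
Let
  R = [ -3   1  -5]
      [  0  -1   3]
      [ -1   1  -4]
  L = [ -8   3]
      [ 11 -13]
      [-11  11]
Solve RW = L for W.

W = [[-3, 6], [-2, 1], [3, -4]]

R is on the left of W, so left-multiply by R⁻¹: W = R⁻¹L.
det R = -1; the adjugate gives R⁻¹ = [[-1, 1, 2], [3, -7, -9], [1, -2, -3]].
W = R⁻¹L = [[-1, 1, 2], [3, -7, -9], [1, -2, -3]] · [[-8, 3], [11, -13], [-11, 11]] = [[-3, 6], [-2, 1], [3, -4]].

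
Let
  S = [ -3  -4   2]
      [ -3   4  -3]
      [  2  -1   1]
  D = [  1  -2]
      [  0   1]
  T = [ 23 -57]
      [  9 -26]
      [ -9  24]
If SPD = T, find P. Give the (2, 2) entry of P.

Isolating P: multiply by S⁻¹ from the left and D⁻¹ from the right, so P = S⁻¹TD⁻¹.
S has determinant -1; S⁻¹ = [[-1, -2, -4], [3, 7, 15], [5, 11, 24]].
D has determinant 1; D⁻¹ = [[1, 2], [0, 1]].
S⁻¹T = [[-5, 13], [-3, 7], [-2, 5]].
P = (S⁻¹T)D⁻¹ = [[-5, 3], [-3, 1], [-2, 1]].

1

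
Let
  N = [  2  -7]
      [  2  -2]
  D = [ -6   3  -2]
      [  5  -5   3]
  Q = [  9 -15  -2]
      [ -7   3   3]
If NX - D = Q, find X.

X = [[-2, 1, 5], [-1, 2, 2]]

NX = Q + D = [[3, -12, -4], [-2, -2, 6]].
Left-multiplying both sides by N⁻¹ gives X = N⁻¹(Q + D).
det N = 10, so N⁻¹ = [[-1/5, 7/10], [-1/5, 1/5]].
X = N⁻¹(Q + D) = [[-2, 1, 5], [-1, 2, 2]].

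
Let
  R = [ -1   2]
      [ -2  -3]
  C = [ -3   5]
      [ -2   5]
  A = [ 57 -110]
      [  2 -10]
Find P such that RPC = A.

Isolating P: multiply by R⁻¹ from the left and C⁻¹ from the right, so P = R⁻¹AC⁻¹.
R has determinant 7; R⁻¹ = [[-3/7, -2/7], [2/7, -1/7]].
det C = -5; the adjugate gives C⁻¹ = [[-1, 1], [-2/5, 3/5]].
R⁻¹A = [[-25, 50], [16, -30]].
P = (R⁻¹A)C⁻¹ = [[5, 5], [-4, -2]].

P = [[5, 5], [-4, -2]]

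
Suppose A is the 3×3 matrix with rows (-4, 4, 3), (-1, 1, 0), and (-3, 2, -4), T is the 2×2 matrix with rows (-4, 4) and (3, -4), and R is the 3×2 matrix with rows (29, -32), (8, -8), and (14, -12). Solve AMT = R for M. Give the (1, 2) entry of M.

Left-multiply by A⁻¹ and right-multiply by T⁻¹: M = A⁻¹RT⁻¹.
det A = 3; the adjugate gives A⁻¹ = [[-4/3, 22/3, -1], [-4/3, 25/3, -1], [1/3, -4/3, 0]].
T has determinant 4; T⁻¹ = [[-1, -1], [-3/4, -1]].
A⁻¹R = [[6, -4], [14, -12], [-1, 0]].
M = (A⁻¹R)T⁻¹ = [[-3, -2], [-5, -2], [1, 1]].

-2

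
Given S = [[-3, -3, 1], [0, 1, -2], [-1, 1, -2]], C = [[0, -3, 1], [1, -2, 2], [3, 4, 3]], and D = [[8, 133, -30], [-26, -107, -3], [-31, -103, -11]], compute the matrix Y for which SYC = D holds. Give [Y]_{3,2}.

-4

Isolating Y: multiply by S⁻¹ from the left and C⁻¹ from the right, so Y = S⁻¹DC⁻¹.
S has determinant -5; S⁻¹ = [[0, 1, -1], [-2/5, -7/5, 6/5], [-1/5, -6/5, 3/5]].
C has determinant 1; C⁻¹ = [[-14, 13, -4], [3, -3, 1], [10, -9, 3]].
S⁻¹D = [[5, -4, 8], [-4, -27, 3], [11, 40, 3]].
Y = (S⁻¹D)C⁻¹ = [[-2, 5, 0], [5, 2, -2], [-4, -4, 5]].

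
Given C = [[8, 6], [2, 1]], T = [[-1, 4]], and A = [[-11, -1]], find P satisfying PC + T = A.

P = [[0, -5]]

PC = A − T = [[-10, -5]].
C is on the right of P, so right-multiply by C⁻¹: P = (A − T)C⁻¹.
det C = -4; the adjugate gives C⁻¹ = [[-1/4, 3/2], [1/2, -2]].
P = (A − T)C⁻¹ = [[0, -5]].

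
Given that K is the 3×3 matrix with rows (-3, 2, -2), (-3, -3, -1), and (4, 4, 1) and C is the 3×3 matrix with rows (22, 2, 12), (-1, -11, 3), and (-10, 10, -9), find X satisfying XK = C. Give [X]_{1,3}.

-2

Since K sits to the right of X, X = CK⁻¹.
K has determinant -5; K⁻¹ = [[-1/5, 2, 8/5], [1/5, -1, -3/5], [0, -4, -3]].
X = CK⁻¹ = [[22, 2, 12], [-1, -11, 3], [-10, 10, -9]] · [[-1/5, 2, 8/5], [1/5, -1, -3/5], [0, -4, -3]] = [[-4, -6, -2], [-2, -3, -4], [4, 6, 5]].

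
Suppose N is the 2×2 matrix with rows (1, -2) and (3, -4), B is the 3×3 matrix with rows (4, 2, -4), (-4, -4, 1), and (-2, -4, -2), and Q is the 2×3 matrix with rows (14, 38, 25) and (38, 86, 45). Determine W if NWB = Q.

W = [[5, 5, -5], [1, -1, 5]]

Left-multiply by N⁻¹ and right-multiply by B⁻¹: W = N⁻¹QB⁻¹.
det N = 2, so N⁻¹ = [[-2, 1], [-3/2, 1/2]].
det B = -4; the adjugate gives B⁻¹ = [[-3, -5, 7/2], [5/2, 4, -3], [-2, -3, 2]].
N⁻¹Q = [[10, 10, -5], [-2, -14, -15]].
W = (N⁻¹Q)B⁻¹ = [[5, 5, -5], [1, -1, 5]].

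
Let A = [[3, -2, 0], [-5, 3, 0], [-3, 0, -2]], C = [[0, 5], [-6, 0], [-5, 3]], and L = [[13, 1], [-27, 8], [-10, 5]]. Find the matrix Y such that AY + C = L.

Y = [[3, -4], [-2, -4], [-2, 5]]

AY = L − C = [[13, -4], [-21, 8], [-5, 2]].
Since A multiplies Y on the left, Y = A⁻¹(L − C).
A has determinant 2; A⁻¹ = [[-3, -2, 0], [-5, -3, 0], [9/2, 3, -1/2]].
Y = A⁻¹(L − C) = [[3, -4], [-2, -4], [-2, 5]].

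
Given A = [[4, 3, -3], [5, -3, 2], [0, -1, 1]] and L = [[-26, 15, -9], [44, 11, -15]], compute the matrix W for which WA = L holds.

Since A sits to the right of W, W = LA⁻¹.
det A = -4, so A⁻¹ = [[1/4, 0, 3/4], [5/4, -1, 23/4], [5/4, -1, 27/4]].
W = LA⁻¹ = [[-26, 15, -9], [44, 11, -15]] · [[1/4, 0, 3/4], [5/4, -1, 23/4], [5/4, -1, 27/4]] = [[1, -6, 6], [6, 4, -5]].

W = [[1, -6, 6], [6, 4, -5]]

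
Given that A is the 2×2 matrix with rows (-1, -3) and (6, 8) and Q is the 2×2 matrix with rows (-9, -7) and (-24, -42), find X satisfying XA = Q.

X = [[-3, -2], [6, -3]]

A is on the right of X, so right-multiply by A⁻¹: X = QA⁻¹.
det A = 10, so A⁻¹ = [[4/5, 3/10], [-3/5, -1/10]].
X = QA⁻¹ = [[-9, -7], [-24, -42]] · [[4/5, 3/10], [-3/5, -1/10]] = [[-3, -2], [6, -3]].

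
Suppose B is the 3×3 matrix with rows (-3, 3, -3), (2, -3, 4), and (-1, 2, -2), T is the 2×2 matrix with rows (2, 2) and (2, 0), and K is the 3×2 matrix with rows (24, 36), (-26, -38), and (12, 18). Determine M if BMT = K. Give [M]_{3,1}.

Isolating M: multiply by B⁻¹ from the left and T⁻¹ from the right, so M = B⁻¹KT⁻¹.
B has determinant 3; B⁻¹ = [[-2/3, 0, 1], [0, 1, 2], [1/3, 1, 1]].
det T = -4; the adjugate gives T⁻¹ = [[0, 1/2], [1/2, -1/2]].
B⁻¹K = [[-4, -6], [-2, -2], [-6, -8]].
M = (B⁻¹K)T⁻¹ = [[-3, 1], [-1, 0], [-4, 1]].

-4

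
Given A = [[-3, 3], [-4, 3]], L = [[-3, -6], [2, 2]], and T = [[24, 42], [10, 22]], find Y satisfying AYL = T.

Left-multiply by A⁻¹ and right-multiply by L⁻¹: Y = A⁻¹TL⁻¹.
A has determinant 3; A⁻¹ = [[1, -1], [4/3, -1]].
det L = 6, so L⁻¹ = [[1/3, 1], [-1/3, -1/2]].
A⁻¹T = [[14, 20], [22, 34]].
Y = (A⁻¹T)L⁻¹ = [[-2, 4], [-4, 5]].

Y = [[-2, 4], [-4, 5]]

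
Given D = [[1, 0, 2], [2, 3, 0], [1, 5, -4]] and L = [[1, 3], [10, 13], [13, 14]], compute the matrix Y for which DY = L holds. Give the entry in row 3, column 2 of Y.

Left-multiplying both sides by D⁻¹ gives Y = D⁻¹L.
D has determinant 2; D⁻¹ = [[-6, 5, -3], [4, -3, 2], [7/2, -5/2, 3/2]].
Y = D⁻¹L = [[-6, 5, -3], [4, -3, 2], [7/2, -5/2, 3/2]] · [[1, 3], [10, 13], [13, 14]] = [[5, 5], [0, 1], [-2, -1]].

-1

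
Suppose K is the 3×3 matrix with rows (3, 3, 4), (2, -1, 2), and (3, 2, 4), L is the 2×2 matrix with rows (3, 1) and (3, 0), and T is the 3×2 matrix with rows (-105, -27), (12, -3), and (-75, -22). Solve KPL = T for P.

Isolating P: multiply by K⁻¹ from the left and L⁻¹ from the right, so P = K⁻¹TL⁻¹.
det K = -2; the adjugate gives K⁻¹ = [[4, 2, -5], [1, 0, -1], [-7/2, -3/2, 9/2]].
det L = -3, so L⁻¹ = [[0, 1/3], [1, -1]].
K⁻¹T = [[-21, -4], [-30, -5], [12, 0]].
P = (K⁻¹T)L⁻¹ = [[-4, -3], [-5, -5], [0, 4]].

P = [[-4, -3], [-5, -5], [0, 4]]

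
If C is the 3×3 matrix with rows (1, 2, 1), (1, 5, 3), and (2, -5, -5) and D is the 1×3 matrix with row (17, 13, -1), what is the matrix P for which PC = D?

P = [[4, 5, 4]]

C is on the right of P, so right-multiply by C⁻¹: P = DC⁻¹.
det C = -3, so C⁻¹ = [[10/3, -5/3, -1/3], [-11/3, 7/3, 2/3], [5, -3, -1]].
P = DC⁻¹ = [[17, 13, -1]] · [[10/3, -5/3, -1/3], [-11/3, 7/3, 2/3], [5, -3, -1]] = [[4, 5, 4]].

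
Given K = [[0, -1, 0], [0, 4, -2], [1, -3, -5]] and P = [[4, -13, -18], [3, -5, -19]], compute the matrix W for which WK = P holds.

W = [[-3, -1, 4], [4, 2, 3]]

K is on the right of W, so right-multiply by K⁻¹: W = PK⁻¹.
det K = 2, so K⁻¹ = [[-13, -5/2, 1], [-1, 0, 0], [-2, -1/2, 0]].
W = PK⁻¹ = [[4, -13, -18], [3, -5, -19]] · [[-13, -5/2, 1], [-1, 0, 0], [-2, -1/2, 0]] = [[-3, -1, 4], [4, 2, 3]].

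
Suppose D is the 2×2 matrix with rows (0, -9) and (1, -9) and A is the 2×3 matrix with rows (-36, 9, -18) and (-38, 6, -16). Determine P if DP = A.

Left-multiplying both sides by D⁻¹ gives P = D⁻¹A.
det D = 9; the adjugate gives D⁻¹ = [[-1, 1], [-1/9, 0]].
P = D⁻¹A = [[-1, 1], [-1/9, 0]] · [[-36, 9, -18], [-38, 6, -16]] = [[-2, -3, 2], [4, -1, 2]].

P = [[-2, -3, 2], [4, -1, 2]]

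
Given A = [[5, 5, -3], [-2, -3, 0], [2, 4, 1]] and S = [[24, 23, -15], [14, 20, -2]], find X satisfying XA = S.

Since A sits to the right of X, X = SA⁻¹.
A has determinant 1; A⁻¹ = [[-3, -17, -9], [2, 11, 6], [-2, -10, -5]].
X = SA⁻¹ = [[24, 23, -15], [14, 20, -2]] · [[-3, -17, -9], [2, 11, 6], [-2, -10, -5]] = [[4, -5, -3], [2, 2, 4]].

X = [[4, -5, -3], [2, 2, 4]]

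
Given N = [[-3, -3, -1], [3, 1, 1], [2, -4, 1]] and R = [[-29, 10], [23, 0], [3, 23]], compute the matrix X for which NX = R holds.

Since N multiplies X on the left, X = N⁻¹R.
det N = 2, so N⁻¹ = [[5/2, 7/2, -1], [-1/2, -1/2, 0], [-7, -9, 3]].
X = N⁻¹R = [[5/2, 7/2, -1], [-1/2, -1/2, 0], [-7, -9, 3]] · [[-29, 10], [23, 0], [3, 23]] = [[5, 2], [3, -5], [5, -1]].

X = [[5, 2], [3, -5], [5, -1]]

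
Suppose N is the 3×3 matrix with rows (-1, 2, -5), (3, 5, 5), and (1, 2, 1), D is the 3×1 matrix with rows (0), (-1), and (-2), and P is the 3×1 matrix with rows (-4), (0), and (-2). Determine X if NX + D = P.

NX = P − D = [[-4], [1], [0]].
N is on the left of X, so left-multiply by N⁻¹: X = N⁻¹(P − D).
det N = 4; the adjugate gives N⁻¹ = [[-5/4, -3, 35/4], [1/2, 1, -5/2], [1/4, 1, -11/4]].
X = N⁻¹(P − D) = [[2], [-1], [0]].

X = [[2], [-1], [0]]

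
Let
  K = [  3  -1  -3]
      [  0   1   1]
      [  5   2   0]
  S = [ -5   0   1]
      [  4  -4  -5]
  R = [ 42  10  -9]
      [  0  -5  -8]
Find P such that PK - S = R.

P = [[4, 4, 5], [3, -4, -1]]

PK = R + S = [[37, 10, -8], [4, -9, -13]].
K is on the right of P, so right-multiply by K⁻¹: P = (R + S)K⁻¹.
K has determinant 4; K⁻¹ = [[-1/2, -3/2, 1/2], [5/4, 15/4, -3/4], [-5/4, -11/4, 3/4]].
P = (R + S)K⁻¹ = [[4, 4, 5], [3, -4, -1]].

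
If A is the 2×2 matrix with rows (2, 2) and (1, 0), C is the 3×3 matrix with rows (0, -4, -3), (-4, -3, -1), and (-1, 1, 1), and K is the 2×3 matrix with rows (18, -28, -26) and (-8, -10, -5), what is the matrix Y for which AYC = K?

Y = [[1, 2, 0], [2, -3, -5]]

Y = A⁻¹KC⁻¹ (apply A⁻¹ on the left and C⁻¹ on the right).
det A = -2; the adjugate gives A⁻¹ = [[0, 1], [1/2, -1]].
det C = 1; the adjugate gives C⁻¹ = [[-2, 1, -5], [5, -3, 12], [-7, 4, -16]].
A⁻¹K = [[-8, -10, -5], [17, -4, -8]].
Y = (A⁻¹K)C⁻¹ = [[1, 2, 0], [2, -3, -5]].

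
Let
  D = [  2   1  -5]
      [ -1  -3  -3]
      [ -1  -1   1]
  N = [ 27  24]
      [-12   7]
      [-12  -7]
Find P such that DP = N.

D is on the left of P, so left-multiply by D⁻¹: P = D⁻¹N.
det D = 2, so D⁻¹ = [[-3, 2, -9], [2, -3/2, 11/2], [-1, 1/2, -5/2]].
P = D⁻¹N = [[-3, 2, -9], [2, -3/2, 11/2], [-1, 1/2, -5/2]] · [[27, 24], [-12, 7], [-12, -7]] = [[3, 5], [6, -1], [-3, -3]].

P = [[3, 5], [6, -1], [-3, -3]]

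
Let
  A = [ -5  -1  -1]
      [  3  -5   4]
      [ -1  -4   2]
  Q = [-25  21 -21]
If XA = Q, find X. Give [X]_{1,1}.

1

Since A sits to the right of X, X = QA⁻¹.
det A = -3; the adjugate gives A⁻¹ = [[-2, -2, 3], [10/3, 11/3, -17/3], [17/3, 19/3, -28/3]].
X = QA⁻¹ = [[-25, 21, -21]] · [[-2, -2, 3], [10/3, 11/3, -17/3], [17/3, 19/3, -28/3]] = [[1, -6, 2]].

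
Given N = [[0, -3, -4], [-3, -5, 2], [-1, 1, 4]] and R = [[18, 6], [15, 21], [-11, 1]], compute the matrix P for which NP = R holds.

Left-multiplying both sides by N⁻¹ gives P = N⁻¹R.
N has determinant 2; N⁻¹ = [[-11, 4, -13], [5, -2, 6], [-4, 3/2, -9/2]].
P = N⁻¹R = [[-11, 4, -13], [5, -2, 6], [-4, 3/2, -9/2]] · [[18, 6], [15, 21], [-11, 1]] = [[5, 5], [-6, -6], [0, 3]].

P = [[5, 5], [-6, -6], [0, 3]]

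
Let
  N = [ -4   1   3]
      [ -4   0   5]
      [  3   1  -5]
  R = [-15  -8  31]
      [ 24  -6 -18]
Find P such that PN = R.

P = [[-3, 3, -5], [-6, 0, 0]]

N is on the right of P, so right-multiply by N⁻¹: P = RN⁻¹.
N has determinant 3; N⁻¹ = [[-5/3, 8/3, 5/3], [-5/3, 11/3, 8/3], [-4/3, 7/3, 4/3]].
P = RN⁻¹ = [[-15, -8, 31], [24, -6, -18]] · [[-5/3, 8/3, 5/3], [-5/3, 11/3, 8/3], [-4/3, 7/3, 4/3]] = [[-3, 3, -5], [-6, 0, 0]].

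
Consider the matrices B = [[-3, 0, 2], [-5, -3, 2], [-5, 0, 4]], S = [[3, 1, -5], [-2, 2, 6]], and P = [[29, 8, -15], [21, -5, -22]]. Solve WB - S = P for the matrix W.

WB = P + S = [[32, 9, -20], [19, -3, -16]].
Right-multiplying both sides by B⁻¹ gives W = (P + S)B⁻¹.
det B = 6, so B⁻¹ = [[-2, 0, 1], [5/3, -1/3, -2/3], [-5/2, 0, 3/2]].
W = (P + S)B⁻¹ = [[1, -3, -4], [-3, 1, -3]].

W = [[1, -3, -4], [-3, 1, -3]]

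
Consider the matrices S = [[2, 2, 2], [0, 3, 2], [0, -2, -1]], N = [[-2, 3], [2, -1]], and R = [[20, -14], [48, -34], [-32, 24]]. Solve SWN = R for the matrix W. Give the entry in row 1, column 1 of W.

0

Left-multiply by S⁻¹ and right-multiply by N⁻¹: W = S⁻¹RN⁻¹.
S has determinant 2; S⁻¹ = [[1/2, -1, -1], [0, -1, -2], [0, 2, 3]].
det N = -4; the adjugate gives N⁻¹ = [[1/4, 3/4], [1/2, 1/2]].
S⁻¹R = [[-6, 3], [16, -14], [0, 4]].
W = (S⁻¹R)N⁻¹ = [[0, -3], [-3, 5], [2, 2]].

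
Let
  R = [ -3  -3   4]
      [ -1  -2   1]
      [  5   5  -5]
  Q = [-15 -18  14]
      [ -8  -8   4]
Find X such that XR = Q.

Since R sits to the right of X, X = QR⁻¹.
det R = 5, so R⁻¹ = [[1, 1, 1], [0, -1, -1/5], [1, 0, 3/5]].
X = QR⁻¹ = [[-15, -18, 14], [-8, -8, 4]] · [[1, 1, 1], [0, -1, -1/5], [1, 0, 3/5]] = [[-1, 3, -3], [-4, 0, -4]].

X = [[-1, 3, -3], [-4, 0, -4]]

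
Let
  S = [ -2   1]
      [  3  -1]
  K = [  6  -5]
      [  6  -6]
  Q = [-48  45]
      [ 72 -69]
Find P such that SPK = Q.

P = [[0, 4], [-3, 3]]

Isolating P: multiply by S⁻¹ from the left and K⁻¹ from the right, so P = S⁻¹QK⁻¹.
det S = -1, so S⁻¹ = [[1, 1], [3, 2]].
K has determinant -6; K⁻¹ = [[1, -5/6], [1, -1]].
S⁻¹Q = [[24, -24], [0, -3]].
P = (S⁻¹Q)K⁻¹ = [[0, 4], [-3, 3]].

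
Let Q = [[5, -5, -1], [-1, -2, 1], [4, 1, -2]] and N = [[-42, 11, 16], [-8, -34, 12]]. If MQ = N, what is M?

M = [[-4, 2, -5], [4, 4, -6]]

Right-multiplying both sides by Q⁻¹ gives M = NQ⁻¹.
Q has determinant -2; Q⁻¹ = [[-3/2, 11/2, 7/2], [-1, 3, 2], [-7/2, 25/2, 15/2]].
M = NQ⁻¹ = [[-42, 11, 16], [-8, -34, 12]] · [[-3/2, 11/2, 7/2], [-1, 3, 2], [-7/2, 25/2, 15/2]] = [[-4, 2, -5], [4, 4, -6]].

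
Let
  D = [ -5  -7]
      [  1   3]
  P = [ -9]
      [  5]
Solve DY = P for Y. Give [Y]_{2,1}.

Left-multiplying both sides by D⁻¹ gives Y = D⁻¹P.
det D = -8; the adjugate gives D⁻¹ = [[-3/8, -7/8], [1/8, 5/8]].
Y = D⁻¹P = [[-3/8, -7/8], [1/8, 5/8]] · [[-9], [5]] = [[-1], [2]].

2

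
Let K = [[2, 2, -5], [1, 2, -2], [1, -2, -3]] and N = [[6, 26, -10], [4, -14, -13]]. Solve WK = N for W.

Since K sits to the right of W, W = NK⁻¹.
det K = 2, so K⁻¹ = [[-5, 8, 3], [1/2, -1/2, -1/2], [-2, 3, 1]].
W = NK⁻¹ = [[6, 26, -10], [4, -14, -13]] · [[-5, 8, 3], [1/2, -1/2, -1/2], [-2, 3, 1]] = [[3, 5, -5], [-1, 0, 6]].

W = [[3, 5, -5], [-1, 0, 6]]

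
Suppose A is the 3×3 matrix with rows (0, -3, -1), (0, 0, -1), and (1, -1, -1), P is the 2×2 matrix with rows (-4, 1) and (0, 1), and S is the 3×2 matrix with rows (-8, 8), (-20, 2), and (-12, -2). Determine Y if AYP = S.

Y = [[-1, -5], [1, -3], [-5, 3]]

Left-multiply by A⁻¹ and right-multiply by P⁻¹: Y = A⁻¹SP⁻¹.
A has determinant 3; A⁻¹ = [[-1/3, -2/3, 1], [-1/3, 1/3, 0], [0, -1, 0]].
P has determinant -4; P⁻¹ = [[-1/4, 1/4], [0, 1]].
A⁻¹S = [[4, -6], [-4, -2], [20, -2]].
Y = (A⁻¹S)P⁻¹ = [[-1, -5], [1, -3], [-5, 3]].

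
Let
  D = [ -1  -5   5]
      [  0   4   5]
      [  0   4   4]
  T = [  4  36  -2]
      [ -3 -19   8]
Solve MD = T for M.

D is on the right of M, so right-multiply by D⁻¹: M = TD⁻¹.
det D = 4, so D⁻¹ = [[-1, 10, -45/4], [0, -1, 5/4], [0, 1, -1]].
M = TD⁻¹ = [[4, 36, -2], [-3, -19, 8]] · [[-1, 10, -45/4], [0, -1, 5/4], [0, 1, -1]] = [[-4, 2, 2], [3, -3, 2]].

M = [[-4, 2, 2], [3, -3, 2]]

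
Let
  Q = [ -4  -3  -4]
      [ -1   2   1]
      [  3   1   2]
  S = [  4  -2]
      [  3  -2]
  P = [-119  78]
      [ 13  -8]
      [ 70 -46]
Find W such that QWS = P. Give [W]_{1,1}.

1

Left-multiply by Q⁻¹ and right-multiply by S⁻¹: W = Q⁻¹PS⁻¹.
Q has determinant 1; Q⁻¹ = [[3, 2, 5], [5, 4, 8], [-7, -5, -11]].
det S = -2, so S⁻¹ = [[1, -1], [3/2, -2]].
Q⁻¹P = [[19, -12], [17, -10], [-2, 0]].
W = (Q⁻¹P)S⁻¹ = [[1, 5], [2, 3], [-2, 2]].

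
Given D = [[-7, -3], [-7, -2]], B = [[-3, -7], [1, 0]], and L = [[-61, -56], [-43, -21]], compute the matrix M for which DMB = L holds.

Left-multiply by D⁻¹ and right-multiply by B⁻¹: M = D⁻¹LB⁻¹.
det D = -7; the adjugate gives D⁻¹ = [[2/7, -3/7], [-1, 1]].
det B = 7; the adjugate gives B⁻¹ = [[0, 1], [-1/7, -3/7]].
D⁻¹L = [[1, -7], [18, 35]].
M = (D⁻¹L)B⁻¹ = [[1, 4], [-5, 3]].

M = [[1, 4], [-5, 3]]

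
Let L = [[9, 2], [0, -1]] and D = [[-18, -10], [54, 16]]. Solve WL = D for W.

L is on the right of W, so right-multiply by L⁻¹: W = DL⁻¹.
L has determinant -9; L⁻¹ = [[1/9, 2/9], [0, -1]].
W = DL⁻¹ = [[-18, -10], [54, 16]] · [[1/9, 2/9], [0, -1]] = [[-2, 6], [6, -4]].

W = [[-2, 6], [6, -4]]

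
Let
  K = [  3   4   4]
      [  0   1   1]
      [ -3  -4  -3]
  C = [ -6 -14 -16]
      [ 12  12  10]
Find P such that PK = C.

P = [[-4, -6, -2], [2, -4, -2]]

Right-multiplying both sides by K⁻¹ gives P = CK⁻¹.
K has determinant 3; K⁻¹ = [[1/3, -4/3, 0], [-1, 1, -1], [1, 0, 1]].
P = CK⁻¹ = [[-6, -14, -16], [12, 12, 10]] · [[1/3, -4/3, 0], [-1, 1, -1], [1, 0, 1]] = [[-4, -6, -2], [2, -4, -2]].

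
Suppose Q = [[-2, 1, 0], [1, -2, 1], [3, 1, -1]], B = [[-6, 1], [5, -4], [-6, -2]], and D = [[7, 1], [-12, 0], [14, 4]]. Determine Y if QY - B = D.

Y = [[1, 0], [3, 2], [-2, 0]]

QY = D + B = [[1, 2], [-7, -4], [8, 2]].
Since Q multiplies Y on the left, Y = Q⁻¹(D + B).
det Q = 2; the adjugate gives Q⁻¹ = [[1/2, 1/2, 1/2], [2, 1, 1], [7/2, 5/2, 3/2]].
Y = Q⁻¹(D + B) = [[1, 0], [3, 2], [-2, 0]].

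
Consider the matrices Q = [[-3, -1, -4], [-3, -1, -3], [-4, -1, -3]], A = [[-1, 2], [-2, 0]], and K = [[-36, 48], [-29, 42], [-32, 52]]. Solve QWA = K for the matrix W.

W = [[-5, 1], [3, -1], [-3, -2]]

Isolating W: multiply by Q⁻¹ from the left and A⁻¹ from the right, so W = Q⁻¹KA⁻¹.
det Q = 1, so Q⁻¹ = [[0, 1, -1], [3, -7, 3], [-1, 1, 0]].
A has determinant 4; A⁻¹ = [[0, -1/2], [1/2, -1/4]].
Q⁻¹K = [[3, -10], [-1, 6], [7, -6]].
W = (Q⁻¹K)A⁻¹ = [[-5, 1], [3, -1], [-3, -2]].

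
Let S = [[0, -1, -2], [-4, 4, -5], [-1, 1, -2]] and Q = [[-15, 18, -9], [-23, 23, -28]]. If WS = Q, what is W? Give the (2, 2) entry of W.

6

Since S sits to the right of W, W = QS⁻¹.
det S = 3; the adjugate gives S⁻¹ = [[-1, -4/3, 13/3], [-1, -2/3, 8/3], [0, 1/3, -4/3]].
W = QS⁻¹ = [[-15, 18, -9], [-23, 23, -28]] · [[-1, -4/3, 13/3], [-1, -2/3, 8/3], [0, 1/3, -4/3]] = [[-3, 5, -5], [0, 6, -1]].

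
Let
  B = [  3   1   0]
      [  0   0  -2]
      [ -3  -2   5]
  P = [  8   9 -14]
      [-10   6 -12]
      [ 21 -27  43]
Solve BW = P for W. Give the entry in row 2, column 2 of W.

Since B multiplies W on the left, W = B⁻¹P.
det B = -6; the adjugate gives B⁻¹ = [[2/3, 5/6, 1/3], [-1, -5/2, -1], [0, -1/2, 0]].
W = B⁻¹P = [[2/3, 5/6, 1/3], [-1, -5/2, -1], [0, -1/2, 0]] · [[8, 9, -14], [-10, 6, -12], [21, -27, 43]] = [[4, 2, -5], [-4, 3, 1], [5, -3, 6]].

3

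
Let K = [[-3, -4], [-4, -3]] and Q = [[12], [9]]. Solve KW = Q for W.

W = [[0], [-3]]

Since K multiplies W on the left, W = K⁻¹Q.
K has determinant -7; K⁻¹ = [[3/7, -4/7], [-4/7, 3/7]].
W = K⁻¹Q = [[3/7, -4/7], [-4/7, 3/7]] · [[12], [9]] = [[0], [-3]].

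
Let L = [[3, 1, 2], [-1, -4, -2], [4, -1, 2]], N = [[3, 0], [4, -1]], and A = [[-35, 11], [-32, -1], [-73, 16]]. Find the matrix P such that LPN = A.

Left-multiply by L⁻¹ and right-multiply by N⁻¹: P = L⁻¹AN⁻¹.
L has determinant -2; L⁻¹ = [[5, 2, -3], [3, 1, -2], [-17/2, -7/2, 11/2]].
det N = -3, so N⁻¹ = [[1/3, 0], [4/3, -1]].
L⁻¹A = [[-20, 5], [9, 0], [8, -2]].
P = (L⁻¹A)N⁻¹ = [[0, -5], [3, 0], [0, 2]].

P = [[0, -5], [3, 0], [0, 2]]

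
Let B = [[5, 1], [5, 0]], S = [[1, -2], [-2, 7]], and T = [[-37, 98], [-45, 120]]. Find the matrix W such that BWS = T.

W = [[-5, 2], [4, -2]]

Left-multiply by B⁻¹ and right-multiply by S⁻¹: W = B⁻¹TS⁻¹.
det B = -5, so B⁻¹ = [[0, 1/5], [1, -1]].
det S = 3, so S⁻¹ = [[7/3, 2/3], [2/3, 1/3]].
B⁻¹T = [[-9, 24], [8, -22]].
W = (B⁻¹T)S⁻¹ = [[-5, 2], [4, -2]].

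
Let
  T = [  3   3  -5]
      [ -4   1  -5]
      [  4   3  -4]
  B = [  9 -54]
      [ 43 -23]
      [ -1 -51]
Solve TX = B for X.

X = [[-4, -3], [-3, -5], [-6, 6]]

Left-multiplying both sides by T⁻¹ gives X = T⁻¹B.
det T = 5; the adjugate gives T⁻¹ = [[11/5, -3/5, -2], [-36/5, 8/5, 7], [-16/5, 3/5, 3]].
X = T⁻¹B = [[11/5, -3/5, -2], [-36/5, 8/5, 7], [-16/5, 3/5, 3]] · [[9, -54], [43, -23], [-1, -51]] = [[-4, -3], [-3, -5], [-6, 6]].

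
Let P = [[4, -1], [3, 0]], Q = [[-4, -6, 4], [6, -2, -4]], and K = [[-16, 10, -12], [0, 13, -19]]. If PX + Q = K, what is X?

PX = K − Q = [[-12, 16, -16], [-6, 15, -15]].
Since P multiplies X on the left, X = P⁻¹(K − Q).
det P = 3, so P⁻¹ = [[0, 1/3], [-1, 4/3]].
X = P⁻¹(K − Q) = [[-2, 5, -5], [4, 4, -4]].

X = [[-2, 5, -5], [4, 4, -4]]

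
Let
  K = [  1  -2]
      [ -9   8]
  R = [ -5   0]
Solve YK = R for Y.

Y = [[4, 1]]

Since K sits to the right of Y, Y = RK⁻¹.
det K = -10, so K⁻¹ = [[-4/5, -1/5], [-9/10, -1/10]].
Y = RK⁻¹ = [[-5, 0]] · [[-4/5, -1/5], [-9/10, -1/10]] = [[4, 1]].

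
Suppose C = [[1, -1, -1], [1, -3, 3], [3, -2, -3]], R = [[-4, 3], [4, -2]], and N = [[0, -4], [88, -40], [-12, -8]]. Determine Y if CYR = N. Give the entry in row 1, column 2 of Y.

Left-multiply by C⁻¹ and right-multiply by R⁻¹: Y = C⁻¹NR⁻¹.
det C = -4, so C⁻¹ = [[-15/4, 1/4, 3/2], [-3, 0, 1], [-7/4, 1/4, 1/2]].
R has determinant -4; R⁻¹ = [[1/2, 3/4], [1, 1]].
C⁻¹N = [[4, -7], [-12, 4], [16, -7]].
Y = (C⁻¹N)R⁻¹ = [[-5, -4], [-2, -5], [1, 5]].

-4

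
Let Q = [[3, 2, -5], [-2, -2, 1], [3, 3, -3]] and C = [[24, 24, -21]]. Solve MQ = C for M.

M = [[0, -3, 6]]

Since Q sits to the right of M, M = CQ⁻¹.
Q has determinant 3; Q⁻¹ = [[1, -3, -8/3], [-1, 2, 7/3], [0, -1, -2/3]].
M = CQ⁻¹ = [[24, 24, -21]] · [[1, -3, -8/3], [-1, 2, 7/3], [0, -1, -2/3]] = [[0, -3, 6]].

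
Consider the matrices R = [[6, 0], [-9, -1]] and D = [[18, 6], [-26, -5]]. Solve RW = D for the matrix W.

W = [[3, 1], [-1, -4]]

Left-multiplying both sides by R⁻¹ gives W = R⁻¹D.
R has determinant -6; R⁻¹ = [[1/6, 0], [-3/2, -1]].
W = R⁻¹D = [[1/6, 0], [-3/2, -1]] · [[18, 6], [-26, -5]] = [[3, 1], [-1, -4]].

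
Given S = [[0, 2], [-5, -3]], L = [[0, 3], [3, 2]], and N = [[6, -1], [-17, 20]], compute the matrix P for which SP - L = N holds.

P = [[1, -5], [3, 1]]

SP = N + L = [[6, 2], [-14, 22]].
S is on the left of P, so left-multiply by S⁻¹: P = S⁻¹(N + L).
det S = 10, so S⁻¹ = [[-3/10, -1/5], [1/2, 0]].
P = S⁻¹(N + L) = [[1, -5], [3, 1]].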